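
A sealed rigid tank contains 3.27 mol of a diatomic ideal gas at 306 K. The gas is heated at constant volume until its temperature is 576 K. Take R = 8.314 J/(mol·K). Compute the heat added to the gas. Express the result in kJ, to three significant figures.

Constant volume ⇒ W = 0, so Q = ΔU = nCᵥΔT with Cᵥ = 5R/2 = 20.79 J/(mol·K).
ΔU = (3.27)(20.79)(576 − 306) = 18351 J.

Q ≈ 18.4 kJ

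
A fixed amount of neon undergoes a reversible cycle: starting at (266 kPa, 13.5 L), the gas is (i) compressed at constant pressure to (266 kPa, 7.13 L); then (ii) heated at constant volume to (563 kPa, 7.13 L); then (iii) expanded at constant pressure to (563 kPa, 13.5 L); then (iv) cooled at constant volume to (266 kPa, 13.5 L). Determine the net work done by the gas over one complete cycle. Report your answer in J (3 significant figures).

Constant-volume legs do no work.
W(i) = (266)(7.13 − 13.5) = -1694 J; W(iii) = (563)(13.5 − 7.13) = 3586 J.
W_net = -1694 + 3586 = 1892 J (the clockwise enclosed area).

W_net ≈ 1890 J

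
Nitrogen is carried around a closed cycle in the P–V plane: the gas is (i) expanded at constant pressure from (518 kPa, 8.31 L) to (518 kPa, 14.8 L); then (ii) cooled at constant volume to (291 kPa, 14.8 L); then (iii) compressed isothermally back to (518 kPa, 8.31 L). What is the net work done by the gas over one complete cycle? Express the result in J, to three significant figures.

W_net ≈ 876 J

Leg (i): W = PΔV = (518)(14.8 − 8.31) = 3362 J.
Leg (ii): W = 0.
Leg (iii): W = PᵢVᵢ ln(V_f/Vᵢ) = (4307) ln(8.31/14.8) = -2486 J.
W_net = 3362 − 2486 = 876.1 J.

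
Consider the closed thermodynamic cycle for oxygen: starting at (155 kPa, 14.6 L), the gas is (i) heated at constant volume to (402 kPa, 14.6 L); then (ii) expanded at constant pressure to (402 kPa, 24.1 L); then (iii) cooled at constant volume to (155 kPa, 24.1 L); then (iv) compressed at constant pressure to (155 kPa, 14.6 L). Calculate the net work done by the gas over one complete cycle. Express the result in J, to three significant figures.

W_net ≈ 2350 J

Constant-volume legs do no work.
W(ii) = (402)(24.1 − 14.6) = 3819 J; W(iv) = (155)(14.6 − 24.1) = -1473 J.
W_net = 3819 − 1473 = 2347 J (the clockwise enclosed area).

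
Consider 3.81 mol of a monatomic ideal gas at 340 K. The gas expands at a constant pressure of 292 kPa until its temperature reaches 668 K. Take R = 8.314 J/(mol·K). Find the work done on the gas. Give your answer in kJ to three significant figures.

W ≈ -10.4 kJ

Isobaric: W = P ΔV = nR ΔT.
W = (3.81)(8.314)(668 − 340) = 10390 J.
Work on gas = −W_by = -10390 J.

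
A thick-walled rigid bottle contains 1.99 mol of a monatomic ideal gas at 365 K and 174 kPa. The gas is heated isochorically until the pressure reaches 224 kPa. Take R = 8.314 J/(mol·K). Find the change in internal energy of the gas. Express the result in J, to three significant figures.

Constant volume ⇒ W = 0, so Q = ΔU = nCᵥΔT with Cᵥ = 3R/2 = 12.47 J/(mol·K).
At constant V, T₂/T₁ = P₂/P₁ ⇒ ΔT = T₁(P₂/P₁ − 1) = 365·(224/174 − 1) = 104.9 K.
ΔU = (1.99)(12.47)(104.9) = 2603 J.

ΔU ≈ 2600 J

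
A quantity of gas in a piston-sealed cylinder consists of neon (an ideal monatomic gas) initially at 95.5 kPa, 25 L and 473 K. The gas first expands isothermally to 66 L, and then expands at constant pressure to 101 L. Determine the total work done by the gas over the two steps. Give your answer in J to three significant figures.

Step 1 (isothermal): W = P₁V₁ ln(V₂/V₁) = (2388) ln(66/25) = 2318 J.
After step 1: P = 36.17 kPa, V = 66 L, T = 473 K.
Step 2 (isobaric): W = PΔV = (36.17 kPa)(101 − 66 L) = 1266 J.
W_total = 2318 + 1266 = 3584 J.

W_total ≈ 3580 J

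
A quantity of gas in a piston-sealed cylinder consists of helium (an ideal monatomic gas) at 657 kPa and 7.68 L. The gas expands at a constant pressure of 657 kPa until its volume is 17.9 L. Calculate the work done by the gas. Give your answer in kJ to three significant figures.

Isobaric: W = P ΔV.
W = (657 kPa)(17.9 − 7.68 L) = (657)(10.22) = 6715 J.

W ≈ 6.71 kJ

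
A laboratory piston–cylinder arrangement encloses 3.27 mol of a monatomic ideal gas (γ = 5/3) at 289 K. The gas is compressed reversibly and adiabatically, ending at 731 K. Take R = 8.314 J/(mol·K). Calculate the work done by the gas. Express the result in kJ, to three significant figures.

W ≈ -18.0 kJ

Adiabatic ⇒ Q = 0, so W_by = −ΔU = nCᵥ(T₁ − T₂).
Cᵥ = 3R/2 = 12.47 J/(mol·K).
W = (3.27)(12.47)(289 − 731) = -18025 J.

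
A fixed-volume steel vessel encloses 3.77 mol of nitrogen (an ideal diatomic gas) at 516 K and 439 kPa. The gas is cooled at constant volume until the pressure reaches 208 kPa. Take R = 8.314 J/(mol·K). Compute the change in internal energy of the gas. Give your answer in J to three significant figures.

Constant volume ⇒ W = 0, so Q = ΔU = nCᵥΔT with Cᵥ = 5R/2 = 20.79 J/(mol·K).
At constant V, T₂/T₁ = P₂/P₁ ⇒ ΔT = T₁(P₂/P₁ − 1) = 516·(208/439 − 1) = -271.5 K.
ΔU = (3.77)(20.79)(-271.5) = -21276 J.

ΔU ≈ -21300 J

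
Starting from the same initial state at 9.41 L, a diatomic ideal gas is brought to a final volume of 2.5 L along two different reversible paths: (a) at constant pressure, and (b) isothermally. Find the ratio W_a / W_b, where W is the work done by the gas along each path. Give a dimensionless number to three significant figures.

Path (a) isobaric: W = P₁(V₂ − V₁) → W_a/(P₁V₁) = -0.7343.
Path (b) isothermal: W = P₁V₁ ln(V₂/V₁) → W_b/(P₁V₁) = -1.325.
W_a / W_b = -0.7343 / -1.325 = 0.554.

W_a / W_b ≈ 0.554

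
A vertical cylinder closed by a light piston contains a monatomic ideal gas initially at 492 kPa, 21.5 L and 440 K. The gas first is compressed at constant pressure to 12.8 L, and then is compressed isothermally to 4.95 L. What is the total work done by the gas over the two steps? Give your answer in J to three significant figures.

Step 1 (isobaric): W = PΔV = (492 kPa)(12.8 − 21.5 L) = -4280 J.
After step 1: P = 492 kPa, V = 12.8 L, T = 262 K.
Step 2 (isothermal): W = P₁V₁ ln(V₂/V₁) = (6298) ln(4.95/12.8) = -5983 J.
W_total = -4280 − 5983 = -10263 J.

W_total ≈ -10300 J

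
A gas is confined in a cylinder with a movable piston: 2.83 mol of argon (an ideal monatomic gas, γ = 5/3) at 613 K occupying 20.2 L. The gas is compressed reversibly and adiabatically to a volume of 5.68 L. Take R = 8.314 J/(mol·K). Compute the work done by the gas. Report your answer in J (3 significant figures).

Adiabatic: TV^(γ−1) = const with γ = 5/3.
T₂ = T₁ (V₁/V₂)^(γ−1) = 613 × (20.2/5.68)^0.667 = 613 × 2.33 = 1428 K.
W_by = nCᵥ(T₁ − T₂) = (2.83)(12.47)(613 − 1428) = -28772 J.

W ≈ -28800 J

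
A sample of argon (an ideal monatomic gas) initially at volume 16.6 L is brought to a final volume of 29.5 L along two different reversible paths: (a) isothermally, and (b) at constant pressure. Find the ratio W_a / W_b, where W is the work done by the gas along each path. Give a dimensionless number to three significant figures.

Path (a) isothermal: W = P₁V₁ ln(V₂/V₁) → W_a/(P₁V₁) = 0.575.
Path (b) isobaric: W = P₁(V₂ − V₁) → W_b/(P₁V₁) = 0.7771.
W_a / W_b = 0.575 / 0.7771 = 0.7399.

W_a / W_b ≈ 0.740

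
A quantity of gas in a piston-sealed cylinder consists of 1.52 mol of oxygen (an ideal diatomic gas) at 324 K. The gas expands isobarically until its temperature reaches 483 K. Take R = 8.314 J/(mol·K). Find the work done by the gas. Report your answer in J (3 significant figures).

Isobaric: W = P ΔV = nR ΔT.
W = (1.52)(8.314)(483 − 324) = 2009 J.

W ≈ 2010 J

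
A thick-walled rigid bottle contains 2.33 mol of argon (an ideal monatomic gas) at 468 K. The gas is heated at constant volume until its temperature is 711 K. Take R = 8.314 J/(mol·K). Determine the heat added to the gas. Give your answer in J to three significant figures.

Q ≈ 7060 J

Constant volume ⇒ W = 0, so Q = ΔU = nCᵥΔT with Cᵥ = 3R/2 = 12.47 J/(mol·K).
ΔU = (2.33)(12.47)(711 − 468) = 7061 J.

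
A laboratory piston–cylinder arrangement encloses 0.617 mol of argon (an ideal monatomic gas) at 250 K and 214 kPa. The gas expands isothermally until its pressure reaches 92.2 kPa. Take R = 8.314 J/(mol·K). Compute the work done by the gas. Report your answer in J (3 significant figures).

W ≈ 1080 J

Isothermal process: W = nRT ln(V₂/V₁) = nRT ln(P₁/P₂).
W = (0.617)(8.314)(250) × ln(214/92.2)
  = 1282 × ln(2.321) = 1282 × 0.842
W_by_gas = 1080 J.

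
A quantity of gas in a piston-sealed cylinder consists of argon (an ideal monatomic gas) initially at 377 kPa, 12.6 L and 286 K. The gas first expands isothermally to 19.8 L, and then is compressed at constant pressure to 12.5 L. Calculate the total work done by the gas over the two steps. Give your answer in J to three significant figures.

W_total ≈ 396 J

Step 1 (isothermal): W = P₁V₁ ln(V₂/V₁) = (4750) ln(19.8/12.6) = 2147 J.
After step 1: P = 239.9 kPa, V = 19.8 L, T = 286 K.
Step 2 (isobaric): W = PΔV = (239.9 kPa)(12.5 − 19.8 L) = -1751 J.
W_total = 2147 − 1751 = 395.7 J.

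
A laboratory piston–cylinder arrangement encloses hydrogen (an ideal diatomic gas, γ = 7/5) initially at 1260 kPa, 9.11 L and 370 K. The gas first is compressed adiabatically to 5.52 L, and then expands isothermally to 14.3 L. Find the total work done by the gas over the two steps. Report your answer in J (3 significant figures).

W_total ≈ 6980 J

Step 1 (adiabatic): W = (P₁V₁ − P₂V₂)/(γ−1) = (11479 − 14026)/0.4 = -6367 J.
After step 1: P = 2541 kPa, V = 5.52 L, T = 452.1 K.
Step 2 (isothermal): W = P₁V₁ ln(V₂/V₁) = (14026) ln(14.3/5.52) = 13351 J.
W_total = -6367 + 13351 = 6983 J.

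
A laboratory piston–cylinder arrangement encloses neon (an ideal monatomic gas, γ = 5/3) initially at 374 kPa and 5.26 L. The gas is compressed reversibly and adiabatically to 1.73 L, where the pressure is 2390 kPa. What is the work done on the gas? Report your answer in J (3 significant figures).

Adiabatic: W = (P₁V₁ − P₂V₂)/(γ − 1) with γ = 5/3.
P₁V₁ = 1967 J, P₂V₂ = 4135 J.
W = (1967 − 4135) / 0.6667 = -3251 J.
Work on gas = −W_by = 3251 J.

W ≈ 3250 J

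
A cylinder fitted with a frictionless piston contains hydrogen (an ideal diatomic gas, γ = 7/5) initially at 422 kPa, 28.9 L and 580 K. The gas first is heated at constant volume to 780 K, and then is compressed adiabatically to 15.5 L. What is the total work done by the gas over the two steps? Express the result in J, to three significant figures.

Step 1 (isochoric): W = 0 (constant volume).
After step 1: P = 567.5 kPa (V unchanged).
Step 2 (adiabatic): W = (P₁V₁ − P₂V₂)/(γ−1) = (16401 − 21043)/0.4 = -11604 J.
W_total = 0 − 11604 = -11604 J.

W_total ≈ -11600 J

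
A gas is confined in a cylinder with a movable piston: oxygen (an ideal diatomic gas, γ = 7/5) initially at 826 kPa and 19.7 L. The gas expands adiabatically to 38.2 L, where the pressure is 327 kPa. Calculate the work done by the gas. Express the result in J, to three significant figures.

Adiabatic: W = (P₁V₁ − P₂V₂)/(γ − 1) with γ = 7/5.
P₁V₁ = 16272 J, P₂V₂ = 12491 J.
W = (16272 − 12491) / 0.4 = 9452 J.

W ≈ 9450 J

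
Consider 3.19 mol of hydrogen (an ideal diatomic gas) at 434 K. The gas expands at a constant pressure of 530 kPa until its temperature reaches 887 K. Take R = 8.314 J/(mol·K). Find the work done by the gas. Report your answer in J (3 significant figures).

Isobaric: W = P ΔV = nR ΔT.
W = (3.19)(8.314)(887 − 434) = 12014 J.

W ≈ 12000 J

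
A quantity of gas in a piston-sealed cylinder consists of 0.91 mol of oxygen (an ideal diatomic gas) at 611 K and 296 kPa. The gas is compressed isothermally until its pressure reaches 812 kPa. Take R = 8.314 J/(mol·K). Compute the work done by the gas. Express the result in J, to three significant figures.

W ≈ -4660 J

Isothermal process: W = nRT ln(V₂/V₁) = nRT ln(P₁/P₂).
W = (0.91)(8.314)(611) × ln(296/812)
  = 4623 × ln(0.3645) = 4623 × -1.009
W_by_gas = -4665 J.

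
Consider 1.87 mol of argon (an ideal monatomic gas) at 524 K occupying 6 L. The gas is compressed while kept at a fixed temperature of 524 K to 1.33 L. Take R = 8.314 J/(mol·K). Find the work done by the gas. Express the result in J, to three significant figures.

W ≈ -12300 J

Isothermal: W = nRT ln(V₂/V₁).
W = (1.87)(8.314)(524) × ln(1.33/6)
  = 8147 × -1.507
W_by_gas = -12274 J.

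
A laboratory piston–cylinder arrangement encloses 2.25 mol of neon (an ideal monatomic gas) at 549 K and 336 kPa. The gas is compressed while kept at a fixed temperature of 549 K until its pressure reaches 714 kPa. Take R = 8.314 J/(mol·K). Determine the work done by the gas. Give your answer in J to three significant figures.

Isothermal process: W = nRT ln(V₂/V₁) = nRT ln(P₁/P₂).
W = (2.25)(8.314)(549) × ln(336/714)
  = 10270 × ln(0.4706) = 10270 × -0.7538
W_by_gas = -7741 J.

W ≈ -7740 J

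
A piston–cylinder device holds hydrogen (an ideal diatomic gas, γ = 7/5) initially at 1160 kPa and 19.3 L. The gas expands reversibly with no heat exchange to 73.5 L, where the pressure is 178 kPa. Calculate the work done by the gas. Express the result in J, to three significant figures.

Adiabatic: W = (P₁V₁ − P₂V₂)/(γ − 1) with γ = 7/5.
P₁V₁ = 22388 J, P₂V₂ = 13083 J.
W = (22388 − 13083) / 0.4 = 23263 J.

W ≈ 23300 J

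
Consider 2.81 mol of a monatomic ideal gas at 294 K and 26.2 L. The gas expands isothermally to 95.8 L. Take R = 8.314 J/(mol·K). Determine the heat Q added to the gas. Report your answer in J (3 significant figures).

Q ≈ 8910 J

Isothermal ⇒ ΔU = 0, so Q = W = nRT ln(V₂/V₁).
Q = (2.81)(8.314)(294) ln(95.8/26.2) = 6869 × 1.297 = 8905 J.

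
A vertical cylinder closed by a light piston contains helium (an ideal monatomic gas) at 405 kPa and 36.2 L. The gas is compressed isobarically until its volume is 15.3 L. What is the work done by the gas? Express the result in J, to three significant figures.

W ≈ -8460 J

Isobaric: W = P ΔV.
W = (405 kPa)(15.3 − 36.2 L) = (405)(-20.9) = -8464 J.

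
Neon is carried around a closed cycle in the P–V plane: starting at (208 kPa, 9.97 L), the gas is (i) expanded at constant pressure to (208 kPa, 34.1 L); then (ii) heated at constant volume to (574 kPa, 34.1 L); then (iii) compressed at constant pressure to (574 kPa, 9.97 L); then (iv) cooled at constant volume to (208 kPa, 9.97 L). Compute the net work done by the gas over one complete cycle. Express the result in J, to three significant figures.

Constant-volume legs do no work.
W(i) = (208)(34.1 − 9.97) = 5019 J; W(iii) = (574)(9.97 − 34.1) = -13851 J.
W_net = 5019 − 13851 = -8832 J (the counter-clockwise enclosed area).

W_net ≈ -8830 J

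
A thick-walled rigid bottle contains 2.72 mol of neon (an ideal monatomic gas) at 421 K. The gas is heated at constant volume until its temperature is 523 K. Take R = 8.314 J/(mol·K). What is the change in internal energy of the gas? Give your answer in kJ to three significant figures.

ΔU ≈ 3.46 kJ

Constant volume ⇒ W = 0, so Q = ΔU = nCᵥΔT with Cᵥ = 3R/2 = 12.47 J/(mol·K).
ΔU = (2.72)(12.47)(523 − 421) = 3460 J.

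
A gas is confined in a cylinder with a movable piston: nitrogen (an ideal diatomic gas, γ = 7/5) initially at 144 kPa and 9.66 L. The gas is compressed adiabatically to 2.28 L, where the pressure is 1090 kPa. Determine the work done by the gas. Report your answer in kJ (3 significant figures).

Adiabatic: W = (P₁V₁ − P₂V₂)/(γ − 1) with γ = 7/5.
P₁V₁ = 1391 J, P₂V₂ = 2485 J.
W = (1391 − 2485) / 0.4 = -2735 J.

W ≈ -2.74 kJ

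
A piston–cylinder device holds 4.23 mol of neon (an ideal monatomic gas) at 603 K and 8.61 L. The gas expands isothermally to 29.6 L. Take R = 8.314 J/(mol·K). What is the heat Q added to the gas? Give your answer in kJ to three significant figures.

Isothermal ⇒ ΔU = 0, so Q = W = nRT ln(V₂/V₁).
Q = (4.23)(8.314)(603) ln(29.6/8.61) = 21206 × 1.235 = 26187 J.

Q ≈ 26.2 kJ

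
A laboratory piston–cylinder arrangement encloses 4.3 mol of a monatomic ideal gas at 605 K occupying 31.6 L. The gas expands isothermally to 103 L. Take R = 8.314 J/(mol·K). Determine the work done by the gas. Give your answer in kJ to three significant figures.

W ≈ 25.6 kJ

Isothermal: W = nRT ln(V₂/V₁).
W = (4.3)(8.314)(605) × ln(103/31.6)
  = 21629 × 1.182
W_by_gas = 25556 J.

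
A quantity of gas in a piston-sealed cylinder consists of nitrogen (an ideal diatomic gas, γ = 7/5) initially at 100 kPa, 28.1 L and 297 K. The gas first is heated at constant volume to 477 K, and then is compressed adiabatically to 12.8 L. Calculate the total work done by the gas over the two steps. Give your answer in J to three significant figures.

Step 1 (isochoric): W = 0 (constant volume).
After step 1: P = 160.6 kPa (V unchanged).
Step 2 (adiabatic): W = (P₁V₁ − P₂V₂)/(γ−1) = (4513 − 6181)/0.4 = -4170 J.
W_total = 0 − 4170 = -4170 J.

W_total ≈ -4170 J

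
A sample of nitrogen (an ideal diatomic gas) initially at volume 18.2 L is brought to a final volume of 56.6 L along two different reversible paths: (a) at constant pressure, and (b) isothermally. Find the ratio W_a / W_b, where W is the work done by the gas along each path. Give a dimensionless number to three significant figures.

W_a / W_b ≈ 1.86

Path (a) isobaric: W = P₁(V₂ − V₁) → W_a/(P₁V₁) = 2.11.
Path (b) isothermal: W = P₁V₁ ln(V₂/V₁) → W_b/(P₁V₁) = 1.135.
W_a / W_b = 2.11 / 1.135 = 1.86.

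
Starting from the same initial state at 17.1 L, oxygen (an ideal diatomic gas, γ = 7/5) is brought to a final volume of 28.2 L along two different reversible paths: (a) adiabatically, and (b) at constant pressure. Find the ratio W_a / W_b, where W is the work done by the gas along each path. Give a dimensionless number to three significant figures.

Path (a) adiabatic: W = P₁V₁(1 − (V₁/V₂)^(γ−1))/(γ−1) → W_a/(P₁V₁) = 0.4534.
Path (b) isobaric: W = P₁(V₂ − V₁) → W_b/(P₁V₁) = 0.6491.
W_a / W_b = 0.4534 / 0.6491 = 0.6984.

W_a / W_b ≈ 0.698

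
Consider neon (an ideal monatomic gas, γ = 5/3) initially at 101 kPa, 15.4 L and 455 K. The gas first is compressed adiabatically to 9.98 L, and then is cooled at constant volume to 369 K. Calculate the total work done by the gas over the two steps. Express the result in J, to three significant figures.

W_total ≈ -782 J

Step 1 (adiabatic): W = (P₁V₁ − P₂V₂)/(γ−1) = (1555 − 2077)/0.667 = -782.4 J.
Step 2 (isochoric): W = 0 (constant volume).
W_total = -782.4 + 0 = -782.4 J.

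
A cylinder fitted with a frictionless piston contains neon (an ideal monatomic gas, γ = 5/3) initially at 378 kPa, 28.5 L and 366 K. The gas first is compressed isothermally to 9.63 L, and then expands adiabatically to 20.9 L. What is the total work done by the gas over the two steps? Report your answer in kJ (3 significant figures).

Step 1 (isothermal): W = P₁V₁ ln(V₂/V₁) = (10773) ln(9.63/28.5) = -11689 J.
After step 1: P = 1119 kPa, V = 9.63 L, T = 366 K.
Step 2 (adiabatic): W = (P₁V₁ − P₂V₂)/(γ−1) = (10773 − 6427)/0.667 = 6519 J.
W_total = -11689 + 6519 = -5170 J.

W_total ≈ -5.17 kJ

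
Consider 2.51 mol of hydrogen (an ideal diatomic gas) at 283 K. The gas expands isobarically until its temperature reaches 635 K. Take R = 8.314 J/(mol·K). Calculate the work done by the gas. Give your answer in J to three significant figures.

Isobaric: W = P ΔV = nR ΔT.
W = (2.51)(8.314)(635 − 283) = 7346 J.

W ≈ 7350 J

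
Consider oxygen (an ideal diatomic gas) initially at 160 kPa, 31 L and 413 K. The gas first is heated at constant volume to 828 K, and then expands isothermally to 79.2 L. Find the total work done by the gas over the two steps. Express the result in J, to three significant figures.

W_total ≈ 9330 J

Step 1 (isochoric): W = 0 (constant volume).
After step 1: P = 320.8 kPa (V unchanged).
Step 2 (isothermal): W = P₁V₁ ln(V₂/V₁) = (9944) ln(79.2/31) = 9327 J.
W_total = 0 + 9327 = 9327 J.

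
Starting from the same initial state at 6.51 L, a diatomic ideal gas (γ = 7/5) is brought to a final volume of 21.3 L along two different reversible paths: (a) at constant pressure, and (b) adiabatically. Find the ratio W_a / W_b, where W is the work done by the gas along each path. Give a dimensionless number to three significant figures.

Path (a) isobaric: W = P₁(V₂ − V₁) → W_a/(P₁V₁) = 2.272.
Path (b) adiabatic: W = P₁V₁(1 − (V₁/V₂)^(γ−1))/(γ−1) → W_b/(P₁V₁) = 0.944.
W_a / W_b = 2.272 / 0.944 = 2.407.

W_a / W_b ≈ 2.41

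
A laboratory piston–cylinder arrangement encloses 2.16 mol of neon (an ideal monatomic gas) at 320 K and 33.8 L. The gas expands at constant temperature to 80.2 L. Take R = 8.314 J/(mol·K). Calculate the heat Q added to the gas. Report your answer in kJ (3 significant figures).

Q ≈ 4.97 kJ

Isothermal ⇒ ΔU = 0, so Q = W = nRT ln(V₂/V₁).
Q = (2.16)(8.314)(320) ln(80.2/33.8) = 5747 × 0.8641 = 4965 J.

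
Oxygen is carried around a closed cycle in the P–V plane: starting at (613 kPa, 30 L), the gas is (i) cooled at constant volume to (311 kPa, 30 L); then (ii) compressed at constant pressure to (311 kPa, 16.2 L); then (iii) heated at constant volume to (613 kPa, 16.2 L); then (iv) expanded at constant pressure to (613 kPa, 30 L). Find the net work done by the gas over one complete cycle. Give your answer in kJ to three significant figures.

W_net ≈ 4.17 kJ

Constant-volume legs do no work.
W(ii) = (311)(16.2 − 30) = -4292 J; W(iv) = (613)(30 − 16.2) = 8459 J.
W_net = -4292 + 8459 = 4168 J (the clockwise enclosed area).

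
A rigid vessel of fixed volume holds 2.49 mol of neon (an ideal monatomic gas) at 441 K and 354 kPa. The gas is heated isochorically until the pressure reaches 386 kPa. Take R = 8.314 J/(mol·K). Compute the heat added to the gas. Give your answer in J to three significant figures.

Constant volume ⇒ W = 0, so Q = ΔU = nCᵥΔT with Cᵥ = 3R/2 = 12.47 J/(mol·K).
At constant V, T₂/T₁ = P₂/P₁ ⇒ ΔT = T₁(P₂/P₁ − 1) = 441·(386/354 − 1) = 39.86 K.
ΔU = (2.49)(12.47)(39.86) = 1238 J.

Q ≈ 1240 J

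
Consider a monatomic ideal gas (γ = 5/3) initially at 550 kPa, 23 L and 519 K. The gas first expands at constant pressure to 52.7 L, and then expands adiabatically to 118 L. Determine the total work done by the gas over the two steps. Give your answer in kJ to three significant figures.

W_total ≈ 34.4 kJ

Step 1 (isobaric): W = PΔV = (550 kPa)(52.7 − 23 L) = 16335 J.
After step 1: P = 550 kPa, V = 52.7 L, T = 1189 K.
Step 2 (adiabatic): W = (P₁V₁ − P₂V₂)/(γ−1) = (28985 − 16935)/0.667 = 18075 J.
W_total = 16335 + 18075 = 34410 J.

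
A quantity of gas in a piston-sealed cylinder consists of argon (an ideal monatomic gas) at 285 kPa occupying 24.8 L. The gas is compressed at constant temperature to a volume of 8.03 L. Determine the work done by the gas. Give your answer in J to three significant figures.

Isothermal: W = nRT ln(V₂/V₁) = P₁V₁ ln(V₂/V₁).
P₁V₁ = (285 kPa)(24.8 L) = 7068 J.
W = 7068 × ln(8.03/24.8) = 7068 × -1.128
W_by_gas = -7970 J.

W ≈ -7970 J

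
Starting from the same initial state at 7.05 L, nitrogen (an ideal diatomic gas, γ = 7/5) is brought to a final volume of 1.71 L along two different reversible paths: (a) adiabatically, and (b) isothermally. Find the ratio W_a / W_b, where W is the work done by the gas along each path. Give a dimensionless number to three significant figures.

Path (a) adiabatic: W = P₁V₁(1 − (V₁/V₂)^(γ−1))/(γ−1) → W_a/(P₁V₁) = -1.906.
Path (b) isothermal: W = P₁V₁ ln(V₂/V₁) → W_b/(P₁V₁) = -1.417.
W_a / W_b = -1.906 / -1.417 = 1.345.

W_a / W_b ≈ 1.35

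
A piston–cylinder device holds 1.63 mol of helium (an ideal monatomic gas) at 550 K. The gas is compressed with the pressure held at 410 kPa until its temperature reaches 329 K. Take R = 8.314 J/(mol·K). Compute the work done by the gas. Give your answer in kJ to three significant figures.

Isobaric: W = P ΔV = nR ΔT.
W = (1.63)(8.314)(329 − 550) = -2995 J.

W ≈ -2.99 kJ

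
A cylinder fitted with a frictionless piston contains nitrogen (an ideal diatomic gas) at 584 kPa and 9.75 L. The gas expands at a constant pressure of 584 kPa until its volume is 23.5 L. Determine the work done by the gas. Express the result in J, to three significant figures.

Isobaric: W = P ΔV.
W = (584 kPa)(23.5 − 9.75 L) = (584)(13.75) = 8030 J.

W ≈ 8030 J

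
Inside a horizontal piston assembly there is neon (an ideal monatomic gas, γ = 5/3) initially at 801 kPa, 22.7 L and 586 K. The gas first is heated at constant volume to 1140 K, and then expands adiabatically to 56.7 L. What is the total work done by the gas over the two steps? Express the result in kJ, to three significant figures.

Step 1 (isochoric): W = 0 (constant volume).
After step 1: P = 1558 kPa (V unchanged).
Step 2 (adiabatic): W = (P₁V₁ − P₂V₂)/(γ−1) = (35372 − 19214)/0.667 = 24237 J.
W_total = 0 + 24237 = 24237 J.

W_total ≈ 24.2 kJ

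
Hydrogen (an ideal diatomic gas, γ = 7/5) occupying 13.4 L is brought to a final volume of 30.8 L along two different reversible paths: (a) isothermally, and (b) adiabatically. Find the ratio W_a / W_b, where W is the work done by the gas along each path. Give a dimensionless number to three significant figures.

W_a / W_b ≈ 1.18

Path (a) isothermal: W = P₁V₁ ln(V₂/V₁) → W_a/(P₁V₁) = 0.8323.
Path (b) adiabatic: W = P₁V₁(1 − (V₁/V₂)^(γ−1))/(γ−1) → W_b/(P₁V₁) = 0.7079.
W_a / W_b = 0.8323 / 0.7079 = 1.176.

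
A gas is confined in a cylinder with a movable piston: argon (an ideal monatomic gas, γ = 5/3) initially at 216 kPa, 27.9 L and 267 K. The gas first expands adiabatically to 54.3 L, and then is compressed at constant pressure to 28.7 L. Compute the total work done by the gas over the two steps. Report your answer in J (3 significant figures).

Step 1 (adiabatic): W = (P₁V₁ − P₂V₂)/(γ−1) = (6026 − 3866)/0.667 = 3241 J.
After step 1: P = 71.2 kPa, V = 54.3 L, T = 171.3 K.
Step 2 (isobaric): W = PΔV = (71.2 kPa)(28.7 − 54.3 L) = -1823 J.
W_total = 3241 − 1823 = 1418 J.

W_total ≈ 1420 J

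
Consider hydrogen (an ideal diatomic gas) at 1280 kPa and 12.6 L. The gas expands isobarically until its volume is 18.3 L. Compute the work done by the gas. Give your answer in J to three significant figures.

Isobaric: W = P ΔV.
W = (1280 kPa)(18.3 − 12.6 L) = (1280)(5.7) = 7296 J.

W ≈ 7300 J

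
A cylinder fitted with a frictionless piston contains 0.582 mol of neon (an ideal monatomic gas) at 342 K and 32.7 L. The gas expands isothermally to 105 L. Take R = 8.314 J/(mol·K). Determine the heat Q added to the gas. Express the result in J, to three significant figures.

Isothermal ⇒ ΔU = 0, so Q = W = nRT ln(V₂/V₁).
Q = (0.582)(8.314)(342) ln(105/32.7) = 1655 × 1.167 = 1931 J.

Q ≈ 1930 J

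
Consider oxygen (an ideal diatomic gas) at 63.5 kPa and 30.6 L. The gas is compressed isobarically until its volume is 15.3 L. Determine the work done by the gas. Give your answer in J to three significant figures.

W ≈ -972 J

Isobaric: W = P ΔV.
W = (63.5 kPa)(15.3 − 30.6 L) = (63.5)(-15.3) = -971.6 J.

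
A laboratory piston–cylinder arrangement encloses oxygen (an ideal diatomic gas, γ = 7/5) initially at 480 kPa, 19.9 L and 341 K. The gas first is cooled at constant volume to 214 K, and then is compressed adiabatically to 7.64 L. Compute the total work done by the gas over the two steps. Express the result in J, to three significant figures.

Step 1 (isochoric): W = 0 (constant volume).
After step 1: P = 301.2 kPa (V unchanged).
Step 2 (adiabatic): W = (P₁V₁ − P₂V₂)/(γ−1) = (5995 − 8791)/0.4 = -6992 J.
W_total = 0 − 6992 = -6992 J.

W_total ≈ -6990 J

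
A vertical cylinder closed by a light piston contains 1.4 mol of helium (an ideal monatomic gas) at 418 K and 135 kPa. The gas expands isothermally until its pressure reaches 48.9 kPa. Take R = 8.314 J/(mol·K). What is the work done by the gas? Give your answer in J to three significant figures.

Isothermal process: W = nRT ln(V₂/V₁) = nRT ln(P₁/P₂).
W = (1.4)(8.314)(418) × ln(135/48.9)
  = 4865 × ln(2.761) = 4865 × 1.015
W_by_gas = 4941 J.

W ≈ 4940 J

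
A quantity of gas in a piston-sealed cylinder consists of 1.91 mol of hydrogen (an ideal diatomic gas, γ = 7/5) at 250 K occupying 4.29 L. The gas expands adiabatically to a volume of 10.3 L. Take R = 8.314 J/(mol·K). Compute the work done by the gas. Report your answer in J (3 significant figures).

W ≈ 2930 J

Adiabatic: TV^(γ−1) = const with γ = 7/5.
T₂ = T₁ (V₁/V₂)^(γ−1) = 250 × (4.29/10.3)^0.4 = 250 × 0.7044 = 176.1 K.
W_by = nCᵥ(T₁ − T₂) = (1.91)(20.79)(250 − 176.1) = 2933 J.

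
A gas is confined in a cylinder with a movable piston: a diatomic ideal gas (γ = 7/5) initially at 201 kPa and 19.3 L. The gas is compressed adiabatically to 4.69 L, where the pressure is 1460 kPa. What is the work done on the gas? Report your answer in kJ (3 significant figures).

W ≈ 7.42 kJ

Adiabatic: W = (P₁V₁ − P₂V₂)/(γ − 1) with γ = 7/5.
P₁V₁ = 3879 J, P₂V₂ = 6847 J.
W = (3879 − 6847) / 0.4 = -7420 J.
Work on gas = −W_by = 7420 J.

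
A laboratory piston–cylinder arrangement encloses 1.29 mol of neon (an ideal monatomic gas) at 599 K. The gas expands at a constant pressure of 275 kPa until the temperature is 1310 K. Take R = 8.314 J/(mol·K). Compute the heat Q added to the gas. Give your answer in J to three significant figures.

Isobaric: W = nRΔT = (1.29)(8.314)(711) = 7626 J.
ΔU = nCᵥΔT with Cᵥ = 3R/2: ΔU = (1.29)(12.47)(711) = 11438 J.
Q = ΔU + W = 11438 + 7626 = 19064 J.

Q ≈ 19100 J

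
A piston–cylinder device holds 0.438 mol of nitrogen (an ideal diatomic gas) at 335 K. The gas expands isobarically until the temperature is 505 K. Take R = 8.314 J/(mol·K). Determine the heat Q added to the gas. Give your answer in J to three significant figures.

Isobaric: W = nRΔT = (0.438)(8.314)(170) = 619.1 J.
ΔU = nCᵥΔT with Cᵥ = 5R/2: ΔU = (0.438)(20.79)(170) = 1548 J.
Q = ΔU + W = 1548 + 619.1 = 2167 J.

Q ≈ 2170 J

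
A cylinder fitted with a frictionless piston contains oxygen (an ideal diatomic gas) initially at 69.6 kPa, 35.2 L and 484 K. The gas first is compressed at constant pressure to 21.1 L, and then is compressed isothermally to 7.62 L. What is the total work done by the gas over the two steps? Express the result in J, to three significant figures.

W_total ≈ -2480 J

Step 1 (isobaric): W = PΔV = (69.6 kPa)(21.1 − 35.2 L) = -981.4 J.
After step 1: P = 69.6 kPa, V = 21.1 L, T = 290.1 K.
Step 2 (isothermal): W = P₁V₁ ln(V₂/V₁) = (1469) ln(7.62/21.1) = -1496 J.
W_total = -981.4 − 1496 = -2477 J.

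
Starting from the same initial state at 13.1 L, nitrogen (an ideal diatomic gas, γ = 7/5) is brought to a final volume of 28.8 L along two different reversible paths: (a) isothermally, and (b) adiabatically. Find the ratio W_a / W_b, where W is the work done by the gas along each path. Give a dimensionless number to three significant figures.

Path (a) isothermal: W = P₁V₁ ln(V₂/V₁) → W_a/(P₁V₁) = 0.7878.
Path (b) adiabatic: W = P₁V₁(1 − (V₁/V₂)^(γ−1))/(γ−1) → W_b/(P₁V₁) = 0.6757.
W_a / W_b = 0.7878 / 0.6757 = 1.166.

W_a / W_b ≈ 1.17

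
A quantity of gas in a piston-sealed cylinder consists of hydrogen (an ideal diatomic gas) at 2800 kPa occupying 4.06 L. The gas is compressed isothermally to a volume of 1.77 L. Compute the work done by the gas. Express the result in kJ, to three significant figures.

W ≈ -9.44 kJ

Isothermal: W = nRT ln(V₂/V₁) = P₁V₁ ln(V₂/V₁).
P₁V₁ = (2800 kPa)(4.06 L) = 11368 J.
W = 11368 × ln(1.77/4.06) = 11368 × -0.8302
W_by_gas = -9438 J.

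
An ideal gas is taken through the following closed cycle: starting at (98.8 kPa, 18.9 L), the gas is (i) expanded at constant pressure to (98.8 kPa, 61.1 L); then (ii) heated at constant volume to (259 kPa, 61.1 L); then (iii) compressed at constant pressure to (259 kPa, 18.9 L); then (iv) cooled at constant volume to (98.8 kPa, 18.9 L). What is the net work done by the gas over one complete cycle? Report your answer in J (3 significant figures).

W_net ≈ -6760 J

Constant-volume legs do no work.
W(i) = (98.8)(61.1 − 18.9) = 4169 J; W(iii) = (259)(18.9 − 61.1) = -10930 J.
W_net = 4169 − 10930 = -6760 J (the counter-clockwise enclosed area).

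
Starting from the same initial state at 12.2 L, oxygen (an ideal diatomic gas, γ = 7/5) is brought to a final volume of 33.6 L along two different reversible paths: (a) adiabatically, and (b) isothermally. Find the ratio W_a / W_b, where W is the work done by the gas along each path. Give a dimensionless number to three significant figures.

W_a / W_b ≈ 0.822

Path (a) adiabatic: W = P₁V₁(1 − (V₁/V₂)^(γ−1))/(γ−1) → W_a/(P₁V₁) = 0.833.
Path (b) isothermal: W = P₁V₁ ln(V₂/V₁) → W_b/(P₁V₁) = 1.013.
W_a / W_b = 0.833 / 1.013 = 0.8222.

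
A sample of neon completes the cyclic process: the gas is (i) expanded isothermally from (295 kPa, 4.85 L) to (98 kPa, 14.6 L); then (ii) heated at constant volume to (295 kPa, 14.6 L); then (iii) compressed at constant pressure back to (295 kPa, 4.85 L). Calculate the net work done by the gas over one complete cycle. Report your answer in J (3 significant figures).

Leg (i): W = PᵢVᵢ ln(V_f/Vᵢ) = (1431) ln(14.6/4.85) = 1577 J.
Leg (ii): W = 0.
Leg (iii): W = PΔV = (295)(4.85 − 14.6) = -2876 J.
W_net = 1577 − 2876 = -1300 J.

W_net ≈ -1300 J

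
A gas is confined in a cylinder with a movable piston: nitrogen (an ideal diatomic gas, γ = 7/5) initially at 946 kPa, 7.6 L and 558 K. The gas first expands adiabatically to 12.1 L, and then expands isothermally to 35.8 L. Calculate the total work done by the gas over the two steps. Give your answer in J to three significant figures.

Step 1 (adiabatic): W = (P₁V₁ − P₂V₂)/(γ−1) = (7190 − 5969)/0.4 = 3051 J.
After step 1: P = 493.3 kPa, V = 12.1 L, T = 463.3 K.
Step 2 (isothermal): W = P₁V₁ ln(V₂/V₁) = (5969) ln(35.8/12.1) = 6475 J.
W_total = 3051 + 6475 = 9526 J.

W_total ≈ 9530 J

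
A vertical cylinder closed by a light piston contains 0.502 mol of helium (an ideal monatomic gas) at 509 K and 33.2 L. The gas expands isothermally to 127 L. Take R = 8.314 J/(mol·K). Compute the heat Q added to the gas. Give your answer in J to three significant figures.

Isothermal ⇒ ΔU = 0, so Q = W = nRT ln(V₂/V₁).
Q = (0.502)(8.314)(509) ln(127/33.2) = 2124 × 1.342 = 2850 J.

Q ≈ 2850 J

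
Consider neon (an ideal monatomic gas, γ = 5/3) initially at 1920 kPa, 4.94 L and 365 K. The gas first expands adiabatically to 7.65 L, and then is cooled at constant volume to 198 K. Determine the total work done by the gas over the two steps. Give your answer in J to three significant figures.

W_total ≈ 3600 J

Step 1 (adiabatic): W = (P₁V₁ − P₂V₂)/(γ−1) = (9485 − 7086)/0.667 = 3598 J.
Step 2 (isochoric): W = 0 (constant volume).
W_total = 3598 + 0 = 3598 J.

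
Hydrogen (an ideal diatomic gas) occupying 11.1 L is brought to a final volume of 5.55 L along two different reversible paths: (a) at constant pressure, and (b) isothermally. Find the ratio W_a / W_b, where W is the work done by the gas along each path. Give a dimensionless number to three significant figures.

Path (a) isobaric: W = P₁(V₂ − V₁) → W_a/(P₁V₁) = -0.5.
Path (b) isothermal: W = P₁V₁ ln(V₂/V₁) → W_b/(P₁V₁) = -0.6931.
W_a / W_b = -0.5 / -0.6931 = 0.7213.

W_a / W_b ≈ 0.721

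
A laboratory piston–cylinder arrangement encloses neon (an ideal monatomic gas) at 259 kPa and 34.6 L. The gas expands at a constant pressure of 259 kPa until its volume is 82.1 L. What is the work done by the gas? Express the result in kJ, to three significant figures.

Isobaric: W = P ΔV.
W = (259 kPa)(82.1 − 34.6 L) = (259)(47.5) = 12302 J.

W ≈ 12.3 kJ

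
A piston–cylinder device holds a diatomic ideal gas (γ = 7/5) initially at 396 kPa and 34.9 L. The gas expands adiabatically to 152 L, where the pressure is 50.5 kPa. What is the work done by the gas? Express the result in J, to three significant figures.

W ≈ 15400 J

Adiabatic: W = (P₁V₁ − P₂V₂)/(γ − 1) with γ = 7/5.
P₁V₁ = 13820 J, P₂V₂ = 7676 J.
W = (13820 − 7676) / 0.4 = 15361 J.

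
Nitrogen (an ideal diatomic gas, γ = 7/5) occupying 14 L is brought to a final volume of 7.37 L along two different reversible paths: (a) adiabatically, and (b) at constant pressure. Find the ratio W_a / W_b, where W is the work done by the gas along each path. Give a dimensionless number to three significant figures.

Path (a) adiabatic: W = P₁V₁(1 − (V₁/V₂)^(γ−1))/(γ−1) → W_a/(P₁V₁) = -0.7315.
Path (b) isobaric: W = P₁(V₂ − V₁) → W_b/(P₁V₁) = -0.4736.
W_a / W_b = -0.7315 / -0.4736 = 1.545.

W_a / W_b ≈ 1.54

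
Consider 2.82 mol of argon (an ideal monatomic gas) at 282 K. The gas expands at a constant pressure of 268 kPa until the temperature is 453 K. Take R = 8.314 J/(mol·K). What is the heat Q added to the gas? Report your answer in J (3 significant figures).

Q ≈ 10000 J

Isobaric: W = nRΔT = (2.82)(8.314)(171) = 4009 J.
ΔU = nCᵥΔT with Cᵥ = 3R/2: ΔU = (2.82)(12.47)(171) = 6014 J.
Q = ΔU + W = 6014 + 4009 = 10023 J.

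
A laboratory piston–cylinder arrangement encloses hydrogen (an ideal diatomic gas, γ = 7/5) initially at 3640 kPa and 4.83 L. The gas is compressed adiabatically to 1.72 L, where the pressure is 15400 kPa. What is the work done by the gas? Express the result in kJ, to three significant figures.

Adiabatic: W = (P₁V₁ − P₂V₂)/(γ − 1) with γ = 7/5.
P₁V₁ = 17581 J, P₂V₂ = 26488 J.
W = (17581 − 26488) / 0.4 = -22267 J.

W ≈ -22.3 kJ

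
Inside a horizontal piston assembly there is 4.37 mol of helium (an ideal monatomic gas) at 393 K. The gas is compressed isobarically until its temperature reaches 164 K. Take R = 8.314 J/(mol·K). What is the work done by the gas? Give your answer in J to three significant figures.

W ≈ -8320 J

Isobaric: W = P ΔV = nR ΔT.
W = (4.37)(8.314)(164 − 393) = -8320 J.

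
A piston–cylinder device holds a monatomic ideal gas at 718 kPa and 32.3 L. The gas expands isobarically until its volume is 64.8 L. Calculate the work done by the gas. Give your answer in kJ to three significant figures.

W ≈ 23.3 kJ

Isobaric: W = P ΔV.
W = (718 kPa)(64.8 − 32.3 L) = (718)(32.5) = 23335 J.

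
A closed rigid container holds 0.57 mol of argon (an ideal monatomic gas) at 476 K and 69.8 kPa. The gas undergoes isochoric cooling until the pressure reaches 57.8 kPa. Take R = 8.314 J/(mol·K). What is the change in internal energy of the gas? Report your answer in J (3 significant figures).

ΔU ≈ -582 J

Constant volume ⇒ W = 0, so Q = ΔU = nCᵥΔT with Cᵥ = 3R/2 = 12.47 J/(mol·K).
At constant V, T₂/T₁ = P₂/P₁ ⇒ ΔT = T₁(P₂/P₁ − 1) = 476·(57.8/69.8 − 1) = -81.83 K.
ΔU = (0.57)(12.47)(-81.83) = -581.7 J.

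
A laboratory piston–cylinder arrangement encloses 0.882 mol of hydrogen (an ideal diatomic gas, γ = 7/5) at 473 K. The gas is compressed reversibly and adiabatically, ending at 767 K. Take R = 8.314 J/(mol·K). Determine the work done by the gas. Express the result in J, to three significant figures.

W ≈ -5390 J

Adiabatic ⇒ Q = 0, so W_by = −ΔU = nCᵥ(T₁ − T₂).
Cᵥ = 5R/2 = 20.79 J/(mol·K).
W = (0.882)(20.79)(473 − 767) = -5390 J.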